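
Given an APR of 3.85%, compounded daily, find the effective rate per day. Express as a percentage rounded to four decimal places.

With a nominal annual rate compounded daily, the periodic rate is the nominal rate divided by 365.
i = 0.0385 / 365 = 0.0001055 = 0.0105%.

0.0105%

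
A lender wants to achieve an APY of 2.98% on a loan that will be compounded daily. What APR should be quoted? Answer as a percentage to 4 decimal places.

(1 + r/365)^365 − 1 = 0.0298, so 1 + r/365 = 1.0298^(1/365).
r/365 = 0.000080, so r = 0.029366 = 2.9366%.

2.9366%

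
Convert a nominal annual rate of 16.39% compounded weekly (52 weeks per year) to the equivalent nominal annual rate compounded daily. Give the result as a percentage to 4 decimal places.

16.3679%

EAR = (1 + 0.1639/52)^52 − 1 = 0.177793.
Solve (1 + r/365)^365 = 1.177793: r/365 = 1.177793^(1/365) − 1 = 0.000448, so r = 0.163679 = 16.3679%.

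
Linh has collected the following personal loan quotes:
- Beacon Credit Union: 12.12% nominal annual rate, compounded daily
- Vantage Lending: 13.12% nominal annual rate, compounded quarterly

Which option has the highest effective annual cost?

Vantage Lending

Beacon Credit Union: (1 + 0.1212/365)^365 − 1 = 12.883%
Vantage Lending: (1 + 0.1312/4)^4 − 1 = 13.780%
The highest effective annual rate is Vantage Lending at 13.780%.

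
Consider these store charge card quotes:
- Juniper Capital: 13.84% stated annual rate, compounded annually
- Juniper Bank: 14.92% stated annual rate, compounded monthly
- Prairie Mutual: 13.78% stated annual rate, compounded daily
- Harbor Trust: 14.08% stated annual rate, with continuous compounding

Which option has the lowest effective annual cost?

Juniper Capital: compounded annually, EAR = 13.840%
Juniper Bank: (1 + 0.1492/12)^12 − 1 = 15.984%
Prairie Mutual: (1 + 0.1378/365)^365 − 1 = 14.772%
Harbor Trust: e^0.1408 − 1 = 15.119%
The lowest effective annual rate is Juniper Capital at 13.840%.

Juniper Capital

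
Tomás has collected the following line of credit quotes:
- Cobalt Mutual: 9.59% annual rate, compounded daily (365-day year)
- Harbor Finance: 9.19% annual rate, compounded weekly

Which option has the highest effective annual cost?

Cobalt Mutual: (1 + 0.0959/365)^365 − 1 = 10.064%
Harbor Finance: (1 + 0.0919/52)^52 − 1 = 9.617%
The highest effective annual rate is Cobalt Mutual at 10.064%.

Cobalt Mutual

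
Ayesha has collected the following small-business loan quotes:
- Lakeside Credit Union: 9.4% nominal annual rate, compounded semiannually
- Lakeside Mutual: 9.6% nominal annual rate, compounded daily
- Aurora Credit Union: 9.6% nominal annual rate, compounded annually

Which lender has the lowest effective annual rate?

Lakeside Credit Union: (1 + 0.094/2)^2 − 1 = 9.621%
Lakeside Mutual: (1 + 0.096/365)^365 − 1 = 10.075%
Aurora Credit Union: compounded annually, EAR = 9.600%
The lowest effective annual rate is Aurora Credit Union at 9.600%.

Aurora Credit Union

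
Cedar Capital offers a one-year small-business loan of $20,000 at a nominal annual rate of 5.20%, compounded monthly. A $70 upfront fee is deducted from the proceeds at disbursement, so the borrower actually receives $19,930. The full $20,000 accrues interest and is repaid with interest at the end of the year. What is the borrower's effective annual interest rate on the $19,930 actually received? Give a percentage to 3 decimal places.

Amount owed after one year: 20,000 × (1 + 0.0520/12)^12 = 20,000 × 1.053257 = $21,065.15.
Effective rate on net proceeds: 21,065.15 / 19,930 − 1 = 0.056957 = 5.696%.

5.696%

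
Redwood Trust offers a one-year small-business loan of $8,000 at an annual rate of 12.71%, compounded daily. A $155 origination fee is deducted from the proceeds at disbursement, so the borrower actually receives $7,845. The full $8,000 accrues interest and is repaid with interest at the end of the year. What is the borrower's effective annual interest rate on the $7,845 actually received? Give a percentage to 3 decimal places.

Amount owed after one year: 8,000 × (1 + 0.1271/365)^365 = 8,000 × 1.135505 = $9,084.04.
Effective rate on net proceeds: 9,084.04 / 7,845 − 1 = 0.157941 = 15.794%.

15.794%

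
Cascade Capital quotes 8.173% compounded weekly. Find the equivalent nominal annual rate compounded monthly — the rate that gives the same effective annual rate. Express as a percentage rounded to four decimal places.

8.1944%

EAR = (1 + 0.08173/52)^52 − 1 = 0.085093.
Solve (1 + r/12)^12 = 1.085093: r/12 = 1.085093^(1/12) − 1 = 0.006829, so r = 0.081944 = 8.1944%.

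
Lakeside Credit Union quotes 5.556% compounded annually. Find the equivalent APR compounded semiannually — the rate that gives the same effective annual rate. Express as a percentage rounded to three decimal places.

5.481%

Compounded annually, EAR = nominal = 0.055560.
Solve (1 + r/2)^2 = 1.055560: r/2 = 1.055560^(1/2) − 1 = 0.027404, so r = 0.054809 = 5.481%.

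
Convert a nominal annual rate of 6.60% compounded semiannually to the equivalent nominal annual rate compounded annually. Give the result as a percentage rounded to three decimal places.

6.709%

EAR = (1 + 0.0660/2)^2 − 1 = 0.067089.
Compounded annually, the equivalent nominal rate is the EAR itself: 6.709%.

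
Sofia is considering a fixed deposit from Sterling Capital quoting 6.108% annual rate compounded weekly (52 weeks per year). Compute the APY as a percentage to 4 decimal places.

6.2946%

EAR = (1 + 0.06108/52)^52 − 1.
= (1 + 0.001175)^52 − 1 = 1.062946 − 1 = 6.2946%.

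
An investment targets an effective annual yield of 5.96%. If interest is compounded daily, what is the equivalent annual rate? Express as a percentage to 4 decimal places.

(1 + r/365)^365 − 1 = 0.0596, so 1 + r/365 = 1.0596^(1/365).
r/365 = 0.000159, so r = 0.057896 = 5.7896%.

5.7896%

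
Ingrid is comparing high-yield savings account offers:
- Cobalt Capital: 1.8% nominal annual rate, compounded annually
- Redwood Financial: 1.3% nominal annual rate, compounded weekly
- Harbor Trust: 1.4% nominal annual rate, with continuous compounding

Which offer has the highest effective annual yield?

Cobalt Capital: compounded annually, EAR = 1.800%
Redwood Financial: (1 + 0.013/52)^52 − 1 = 1.308%
Harbor Trust: e^0.014 − 1 = 1.410%
The highest effective annual rate is Cobalt Capital at 1.800%.

Cobalt Capital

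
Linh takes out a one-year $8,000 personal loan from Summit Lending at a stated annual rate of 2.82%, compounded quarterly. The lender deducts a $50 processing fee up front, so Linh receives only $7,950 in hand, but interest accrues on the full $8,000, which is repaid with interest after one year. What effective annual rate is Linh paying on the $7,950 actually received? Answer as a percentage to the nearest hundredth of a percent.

3.50%

Amount owed after one year: 8,000 × (1 + 0.0282/4)^4 = 8,000 × 1.028500 = $8,228.00.
Effective rate on net proceeds: 8,228.00 / 7,950 − 1 = 0.034968 = 3.50%.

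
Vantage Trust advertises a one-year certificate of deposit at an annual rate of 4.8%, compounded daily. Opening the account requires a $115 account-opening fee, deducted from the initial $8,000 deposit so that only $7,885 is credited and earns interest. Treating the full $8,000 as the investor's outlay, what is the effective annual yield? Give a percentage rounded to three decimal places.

3.409%

Value after one year: 7,885 × (1 + 0.048/365)^365 = 7,885 × 1.049167 = $8,272.68.
Effective yield on the $8,000 outlay: 8,272.68 / 8,000 − 1 = 0.034086 = 3.409%.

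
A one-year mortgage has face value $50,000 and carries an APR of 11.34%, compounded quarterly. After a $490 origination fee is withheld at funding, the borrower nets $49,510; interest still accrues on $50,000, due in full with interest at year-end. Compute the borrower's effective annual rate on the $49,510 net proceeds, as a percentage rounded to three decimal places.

Amount owed after one year: 50,000 × (1 + 0.1134/4)^4 = 50,000 × 1.118314 = $55,915.71.
Effective rate on net proceeds: 55,915.71 / 49,510 − 1 = 0.129382 = 12.938%.

12.938%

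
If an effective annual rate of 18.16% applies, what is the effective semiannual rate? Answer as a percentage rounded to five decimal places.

8.70143%

The per-half-year rate i satisfies (1 + i)^2 = 1 + 0.1816.
i = 1.1816^(1/2) − 1 = 0.0870143 = 8.70143%.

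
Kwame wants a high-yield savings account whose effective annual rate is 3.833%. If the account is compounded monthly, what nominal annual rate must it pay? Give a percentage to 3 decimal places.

3.767%

(1 + r/12)^12 − 1 = 0.03833, so 1 + r/12 = 1.03833^(1/12).
r/12 = 0.003139, so r = 0.037673 = 3.767%.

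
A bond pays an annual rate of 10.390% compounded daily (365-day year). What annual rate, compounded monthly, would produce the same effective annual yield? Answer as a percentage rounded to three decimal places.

10.434%

EAR = (1 + 0.10390/365)^365 − 1 = 0.109473.
Solve (1 + r/12)^12 = 1.109473: r/12 = 1.109473^(1/12) − 1 = 0.008695, so r = 0.104336 = 10.434%.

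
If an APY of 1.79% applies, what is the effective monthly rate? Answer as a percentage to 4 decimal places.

0.1480%

The per-month rate i satisfies (1 + i)^12 = 1 + 0.0179.
i = 1.0179^(1/12) − 1 = 0.0014796 = 0.1480%.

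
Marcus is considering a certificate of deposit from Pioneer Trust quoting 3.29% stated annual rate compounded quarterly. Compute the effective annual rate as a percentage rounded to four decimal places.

3.3308%

EAR = (1 + 0.0329/4)^4 − 1.
= 1.033308 − 1 = 3.3308%.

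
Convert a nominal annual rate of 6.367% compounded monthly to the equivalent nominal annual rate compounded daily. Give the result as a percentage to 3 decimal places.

6.351%

EAR = (1 + 0.06367/12)^12 − 1 = 0.065561.
Solve (1 + r/365)^365 = 1.065561: r/365 = 1.065561^(1/365) − 1 = 0.000174, so r = 0.063507 = 6.351%.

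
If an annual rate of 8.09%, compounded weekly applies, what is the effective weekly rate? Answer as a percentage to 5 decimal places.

0.15558%

With a nominal annual rate compounded weekly, the periodic rate is the nominal rate divided by 52.
i = 0.0809 / 52 = 0.0015558 = 0.15558%.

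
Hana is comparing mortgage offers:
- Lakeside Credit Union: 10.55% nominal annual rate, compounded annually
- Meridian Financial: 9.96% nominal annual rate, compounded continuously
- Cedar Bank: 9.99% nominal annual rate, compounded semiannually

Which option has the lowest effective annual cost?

Lakeside Credit Union: compounded annually, EAR = 10.550%
Meridian Financial: e^0.0996 − 1 = 10.473%
Cedar Bank: (1 + 0.0999/2)^2 − 1 = 10.240%
The lowest effective annual rate is Cedar Bank at 10.240%.

Cedar Bank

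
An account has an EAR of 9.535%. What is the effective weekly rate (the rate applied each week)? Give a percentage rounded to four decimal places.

0.1753%

The per-week rate i satisfies (1 + i)^52 = 1 + 0.09535.
i = 1.09535^(1/52) − 1 = 0.0017530 = 0.1753%.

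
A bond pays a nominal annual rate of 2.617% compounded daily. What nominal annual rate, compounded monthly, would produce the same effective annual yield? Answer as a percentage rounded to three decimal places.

EAR = (1 + 0.02617/365)^365 − 1 = 0.026514.
Solve (1 + r/12)^12 = 1.026514: r/12 = 1.026514^(1/12) − 1 = 0.002183, so r = 0.026198 = 2.620%.

2.620%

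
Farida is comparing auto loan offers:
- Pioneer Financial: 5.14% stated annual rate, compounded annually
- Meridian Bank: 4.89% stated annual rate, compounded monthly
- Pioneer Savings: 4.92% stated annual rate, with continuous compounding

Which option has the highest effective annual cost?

Pioneer Financial

Pioneer Financial: compounded annually, EAR = 5.140%
Meridian Bank: (1 + 0.0489/12)^12 − 1 = 5.001%
Pioneer Savings: e^0.0492 − 1 = 5.043%
The highest effective annual rate is Pioneer Financial at 5.140%.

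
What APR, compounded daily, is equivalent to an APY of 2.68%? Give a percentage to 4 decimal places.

(1 + r/365)^365 − 1 = 0.0268, so 1 + r/365 = 1.0268^(1/365).
r/365 = 0.000072, so r = 0.026448 = 2.6448%.

2.6448%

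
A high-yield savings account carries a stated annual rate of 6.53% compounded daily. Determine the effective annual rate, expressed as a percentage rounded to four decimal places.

6.7473%

EAR = (1 + 0.0653/365)^365 − 1.
= 1.067473 − 1 = 6.7473%.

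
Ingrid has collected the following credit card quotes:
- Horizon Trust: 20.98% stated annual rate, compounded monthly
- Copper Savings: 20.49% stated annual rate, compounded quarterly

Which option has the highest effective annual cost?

Horizon Trust

Horizon Trust: (1 + 0.2098/12)^12 − 1 = 23.120%
Copper Savings: (1 + 0.2049/4)^4 − 1 = 22.119%
The highest effective annual rate is Horizon Trust at 23.120%.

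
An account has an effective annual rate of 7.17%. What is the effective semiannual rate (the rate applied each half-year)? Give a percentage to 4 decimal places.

The per-half-year rate i satisfies (1 + i)^2 = 1 + 0.0717.
i = 1.0717^(1/2) − 1 = 0.0352294 = 3.5229%.

3.5229%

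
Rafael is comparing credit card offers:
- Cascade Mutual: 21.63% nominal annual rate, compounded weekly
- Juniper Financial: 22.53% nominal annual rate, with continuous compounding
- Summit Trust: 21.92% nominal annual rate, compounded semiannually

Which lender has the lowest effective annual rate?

Cascade Mutual: (1 + 0.2163/52)^52 − 1 = 24.092%
Juniper Financial: e^0.2253 − 1 = 25.270%
Summit Trust: (1 + 0.2192/2)^2 − 1 = 23.121%
The lowest effective annual rate is Summit Trust at 23.121%.

Summit Trust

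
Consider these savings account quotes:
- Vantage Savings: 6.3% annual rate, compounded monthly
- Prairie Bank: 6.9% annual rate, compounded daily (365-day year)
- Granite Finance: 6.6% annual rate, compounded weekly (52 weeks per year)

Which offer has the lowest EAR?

Vantage Savings: (1 + 0.063/12)^12 − 1 = 6.485%
Prairie Bank: (1 + 0.069/365)^365 − 1 = 7.143%
Granite Finance: (1 + 0.066/52)^52 − 1 = 6.818%
The lowest effective annual rate is Vantage Savings at 6.485%.

Vantage Savings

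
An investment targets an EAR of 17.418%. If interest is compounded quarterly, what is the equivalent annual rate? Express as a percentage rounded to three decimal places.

16.384%

(1 + r/4)^4 − 1 = 0.17418, so 1 + r/4 = 1.17418^(1/4).
r/4 = 0.040959, so r = 0.163836 = 16.384%.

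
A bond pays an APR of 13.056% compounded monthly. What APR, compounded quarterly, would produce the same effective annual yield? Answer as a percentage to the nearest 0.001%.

EAR = (1 + 0.13056/12)^12 − 1 = 0.138663.
Solve (1 + r/4)^4 = 1.138663: r/4 = 1.138663^(1/4) − 1 = 0.032996, so r = 0.131986 = 13.199%.

13.199%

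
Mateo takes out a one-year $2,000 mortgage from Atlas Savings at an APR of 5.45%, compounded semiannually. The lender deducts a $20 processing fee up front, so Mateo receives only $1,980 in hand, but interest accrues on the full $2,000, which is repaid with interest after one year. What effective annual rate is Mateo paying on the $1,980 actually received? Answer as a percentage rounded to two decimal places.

Amount owed after one year: 2,000 × (1 + 0.0545/2)^2 = 2,000 × 1.055243 = $2,110.49.
Effective rate on net proceeds: 2,110.49 / 1,980 − 1 = 0.065902 = 6.59%.

6.59%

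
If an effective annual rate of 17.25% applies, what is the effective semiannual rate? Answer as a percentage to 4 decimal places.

The per-half-year rate i satisfies (1 + i)^2 = 1 + 0.1725.
i = 1.1725^(1/2) − 1 = 0.0828204 = 8.2820%.

8.2820%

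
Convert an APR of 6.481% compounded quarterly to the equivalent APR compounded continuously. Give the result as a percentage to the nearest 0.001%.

6.429%

EAR = (1 + 0.06481/4)^4 − 1 = 0.066402.
Equivalent continuous rate: r = ln(1 + 0.066402) = 0.064291 = 6.429%.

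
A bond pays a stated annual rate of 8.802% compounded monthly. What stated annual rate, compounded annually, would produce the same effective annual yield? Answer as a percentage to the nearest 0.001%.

9.166%

EAR = (1 + 0.08802/12)^12 − 1 = 0.091659.
Compounded annually, the equivalent nominal rate is the EAR itself: 9.166%.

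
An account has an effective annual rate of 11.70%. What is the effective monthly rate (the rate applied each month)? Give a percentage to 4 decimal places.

0.9263%

The per-month rate i satisfies (1 + i)^12 = 1 + 0.1170.
i = 1.1170^(1/12) − 1 = 0.0092632 = 0.9263%.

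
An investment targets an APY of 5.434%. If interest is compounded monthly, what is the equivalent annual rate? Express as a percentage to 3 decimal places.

5.303%

(1 + r/12)^12 − 1 = 0.05434, so 1 + r/12 = 1.05434^(1/12).
r/12 = 0.004419, so r = 0.053032 = 5.303%.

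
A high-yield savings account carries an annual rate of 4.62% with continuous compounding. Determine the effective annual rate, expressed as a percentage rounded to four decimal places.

With continuous compounding, EAR = e^0.0462 − 1.
e^0.0462 = 1.047284, so EAR = 0.047284 = 4.7284%.

4.7284%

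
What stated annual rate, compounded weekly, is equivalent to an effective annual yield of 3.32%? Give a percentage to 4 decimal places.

(1 + r/52)^52 − 1 = 0.0332, so 1 + r/52 = 1.0332^(1/52).
r/52 = 0.000628, so r = 0.032671 = 3.2671%.

3.2671%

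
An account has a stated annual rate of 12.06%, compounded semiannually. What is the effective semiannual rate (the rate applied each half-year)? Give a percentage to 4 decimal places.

With a nominal annual rate compounded semiannually, the periodic rate is the nominal rate divided by 2.
i = 0.1206 / 2 = 0.0603000 = 6.0300%.

6.0300%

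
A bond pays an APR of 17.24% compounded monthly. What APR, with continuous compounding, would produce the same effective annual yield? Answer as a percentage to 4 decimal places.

EAR = (1 + 0.1724/12)^12 − 1 = 0.186696.
Equivalent continuous rate: r = ln(1 + 0.186696) = 0.171173 = 17.1173%.

17.1173%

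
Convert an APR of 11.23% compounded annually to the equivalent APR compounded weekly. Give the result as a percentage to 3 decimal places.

10.654%

Compounded annually, EAR = nominal = 0.112300.
Solve (1 + r/52)^52 = 1.112300: r/52 = 1.112300^(1/52) − 1 = 0.002049, so r = 0.106539 = 10.654%.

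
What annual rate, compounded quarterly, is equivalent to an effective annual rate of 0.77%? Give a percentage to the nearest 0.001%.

(1 + r/4)^4 − 1 = 0.0077, so 1 + r/4 = 1.0077^(1/4).
r/4 = 0.001919, so r = 0.007678 = 0.768%.

0.768%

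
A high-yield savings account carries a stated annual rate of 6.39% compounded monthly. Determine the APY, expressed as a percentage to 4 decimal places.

6.5805%

EAR = (1 + 0.0639/12)^12 − 1.
= (1 + 0.005325)^12 − 1 = 1.065805 − 1 = 6.5805%.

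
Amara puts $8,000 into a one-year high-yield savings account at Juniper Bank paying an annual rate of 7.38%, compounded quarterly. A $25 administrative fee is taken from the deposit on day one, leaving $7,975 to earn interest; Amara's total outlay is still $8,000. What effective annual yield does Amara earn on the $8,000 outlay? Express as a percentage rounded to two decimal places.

7.25%

Value after one year: 7,975 × (1 + 0.0738/4)^4 = 7,975 × 1.075868 = $8,580.04.
Effective yield on the $8,000 outlay: 8,580.04 / 8,000 − 1 = 0.072506 = 7.25%.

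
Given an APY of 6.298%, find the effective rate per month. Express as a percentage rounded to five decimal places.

0.51027%

The per-month rate i satisfies (1 + i)^12 = 1 + 0.06298.
i = 1.06298^(1/12) − 1 = 0.0051027 = 0.51027%.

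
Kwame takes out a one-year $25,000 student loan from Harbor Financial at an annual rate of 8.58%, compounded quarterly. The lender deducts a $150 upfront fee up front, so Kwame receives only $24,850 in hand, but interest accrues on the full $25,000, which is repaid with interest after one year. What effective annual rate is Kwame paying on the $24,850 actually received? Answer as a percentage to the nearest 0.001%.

Amount owed after one year: 25,000 × (1 + 0.0858/4)^4 = 25,000 × 1.088600 = $27,215.01.
Effective rate on net proceeds: 27,215.01 / 24,850 − 1 = 0.095171 = 9.517%.

9.517%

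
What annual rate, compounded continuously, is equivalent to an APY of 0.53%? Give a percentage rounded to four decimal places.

Continuous: nominal r satisfies e^r − 1 = 0.0053.
r = ln(1 + 0.0053) = ln(1.0053) = 0.005286 = 0.5286%.

0.5286%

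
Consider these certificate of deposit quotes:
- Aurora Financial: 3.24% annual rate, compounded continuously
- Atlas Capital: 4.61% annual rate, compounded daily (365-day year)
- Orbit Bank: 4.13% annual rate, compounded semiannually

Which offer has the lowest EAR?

Aurora Financial

Aurora Financial: e^0.0324 − 1 = 3.293%
Atlas Capital: (1 + 0.0461/365)^365 − 1 = 4.718%
Orbit Bank: (1 + 0.0413/2)^2 − 1 = 4.173%
The lowest effective annual rate is Aurora Financial at 3.293%.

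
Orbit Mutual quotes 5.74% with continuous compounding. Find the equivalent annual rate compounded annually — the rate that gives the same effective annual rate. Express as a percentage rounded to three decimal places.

5.908%

EAR under continuous compounding: e^0.0574 − 1 = 0.059079.
Compounded annually, the equivalent nominal rate is the EAR itself: 5.908%.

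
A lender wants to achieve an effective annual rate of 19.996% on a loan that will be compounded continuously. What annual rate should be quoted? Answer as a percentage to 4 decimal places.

18.2288%

Continuous: nominal r satisfies e^r − 1 = 0.19996.
r = ln(1 + 0.19996) = ln(1.19996) = 0.182288 = 18.2288%.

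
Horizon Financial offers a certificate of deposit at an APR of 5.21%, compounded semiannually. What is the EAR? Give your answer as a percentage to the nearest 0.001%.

5.278%

EAR = (1 + 0.0521/2)^2 − 1.
= (1 + 0.026050)^2 − 1 = 1.052779 − 1 = 5.278%.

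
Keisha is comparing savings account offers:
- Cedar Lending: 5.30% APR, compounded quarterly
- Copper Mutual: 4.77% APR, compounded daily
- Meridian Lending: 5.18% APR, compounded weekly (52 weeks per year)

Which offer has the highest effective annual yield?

Cedar Lending: (1 + 0.0530/4)^4 − 1 = 5.406%
Copper Mutual: (1 + 0.0477/365)^365 − 1 = 4.885%
Meridian Lending: (1 + 0.0518/52)^52 − 1 = 5.314%
The highest effective annual rate is Cedar Lending at 5.406%.

Cedar Lending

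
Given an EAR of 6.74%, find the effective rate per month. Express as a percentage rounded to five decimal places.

0.54503%

The per-month rate i satisfies (1 + i)^12 = 1 + 0.0674.
i = 1.0674^(1/12) − 1 = 0.0054503 = 0.54503%.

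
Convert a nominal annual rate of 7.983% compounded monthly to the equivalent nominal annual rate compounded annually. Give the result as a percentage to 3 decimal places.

EAR = (1 + 0.07983/12)^12 − 1 = 0.082817.
Compounded annually, the equivalent nominal rate is the EAR itself: 8.282%.

8.282%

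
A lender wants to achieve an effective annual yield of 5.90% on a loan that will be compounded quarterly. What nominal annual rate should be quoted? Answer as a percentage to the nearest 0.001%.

5.774%

(1 + r/4)^4 − 1 = 0.0590, so 1 + r/4 = 1.0590^(1/4).
r/4 = 0.014434, so r = 0.057738 = 5.774%.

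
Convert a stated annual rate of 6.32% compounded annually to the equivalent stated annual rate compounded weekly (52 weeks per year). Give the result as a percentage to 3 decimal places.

Compounded annually, EAR = nominal = 0.063200.
Solve (1 + r/52)^52 = 1.063200: r/52 = 1.063200^(1/52) − 1 = 0.001179, so r = 0.061319 = 6.132%.

6.132%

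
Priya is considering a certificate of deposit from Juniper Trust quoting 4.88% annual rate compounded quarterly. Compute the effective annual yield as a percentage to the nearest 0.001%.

4.970%

EAR = (1 + 0.0488/4)^4 − 1.
= (1 + 0.012200)^4 − 1 = 1.049700 − 1 = 4.970%.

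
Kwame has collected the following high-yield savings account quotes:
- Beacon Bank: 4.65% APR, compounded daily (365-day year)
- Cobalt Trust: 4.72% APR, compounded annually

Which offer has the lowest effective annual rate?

Beacon Bank: (1 + 0.0465/365)^365 − 1 = 4.759%
Cobalt Trust: compounded annually, EAR = 4.720%
The lowest effective annual rate is Cobalt Trust at 4.720%.

Cobalt Trust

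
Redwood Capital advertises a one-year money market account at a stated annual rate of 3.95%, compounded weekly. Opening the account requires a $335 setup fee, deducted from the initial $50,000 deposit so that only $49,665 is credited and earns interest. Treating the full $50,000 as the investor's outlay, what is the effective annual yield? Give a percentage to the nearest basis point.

3.33%

Value after one year: 49,665 × (1 + 0.0395/52)^52 = 49,665 × 1.040275 = $51,665.25.
Effective yield on the $50,000 outlay: 51,665.25 / 50,000 − 1 = 0.033305 = 3.33%.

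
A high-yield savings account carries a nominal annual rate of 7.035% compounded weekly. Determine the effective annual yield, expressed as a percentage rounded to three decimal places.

EAR = (1 + 0.07035/52)^52 − 1.
= (1 + 0.001353)^52 − 1 = 1.072833 − 1 = 7.283%.

7.283%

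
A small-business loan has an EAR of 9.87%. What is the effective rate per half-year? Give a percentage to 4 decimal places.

The per-half-year rate i satisfies (1 + i)^2 = 1 + 0.0987.
i = 1.0987^(1/2) − 1 = 0.0481889 = 4.8189%.

4.8189%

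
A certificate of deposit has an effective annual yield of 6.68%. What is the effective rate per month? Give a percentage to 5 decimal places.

0.54032%

The per-month rate i satisfies (1 + i)^12 = 1 + 0.0668.
i = 1.0668^(1/12) − 1 = 0.0054032 = 0.54032%.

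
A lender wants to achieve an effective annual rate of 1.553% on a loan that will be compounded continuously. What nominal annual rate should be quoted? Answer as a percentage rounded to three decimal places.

Continuous: nominal r satisfies e^r − 1 = 0.01553.
r = ln(1 + 0.01553) = ln(1.01553) = 0.015411 = 1.541%.

1.541%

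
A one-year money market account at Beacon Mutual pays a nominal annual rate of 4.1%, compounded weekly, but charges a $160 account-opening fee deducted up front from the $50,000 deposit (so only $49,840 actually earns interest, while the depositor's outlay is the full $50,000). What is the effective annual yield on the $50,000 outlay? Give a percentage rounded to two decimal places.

3.85%

Value after one year: 49,840 × (1 + 0.041/52)^52 = 49,840 × 1.041835 = $51,925.07.
Effective yield on the $50,000 outlay: 51,925.07 / 50,000 − 1 = 0.038501 = 3.85%.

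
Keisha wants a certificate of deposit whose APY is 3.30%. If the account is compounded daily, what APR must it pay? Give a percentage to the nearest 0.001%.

(1 + r/365)^365 − 1 = 0.0330, so 1 + r/365 = 1.0330^(1/365).
r/365 = 0.000089, so r = 0.032469 = 3.247%.

3.247%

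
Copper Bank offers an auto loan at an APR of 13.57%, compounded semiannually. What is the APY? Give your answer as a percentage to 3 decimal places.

14.030%

EAR = (1 + 0.1357/2)^2 − 1.
= (1 + 0.067850)^2 − 1 = 1.140304 − 1 = 14.030%.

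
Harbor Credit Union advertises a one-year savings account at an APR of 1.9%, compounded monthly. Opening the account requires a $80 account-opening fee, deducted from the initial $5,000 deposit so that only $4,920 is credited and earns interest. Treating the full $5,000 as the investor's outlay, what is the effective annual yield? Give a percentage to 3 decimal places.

0.286%

Value after one year: 4,920 × (1 + 0.019/12)^12 = 4,920 × 1.019166 = $5,014.30.
Effective yield on the $5,000 outlay: 5,014.30 / 5,000 − 1 = 0.002860 = 0.286%.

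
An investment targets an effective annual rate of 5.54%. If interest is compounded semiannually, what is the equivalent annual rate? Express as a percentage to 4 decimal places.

(1 + r/2)^2 − 1 = 0.0554, so 1 + r/2 = 1.0554^(1/2).
r/2 = 0.027327, so r = 0.054653 = 5.4653%.

5.4653%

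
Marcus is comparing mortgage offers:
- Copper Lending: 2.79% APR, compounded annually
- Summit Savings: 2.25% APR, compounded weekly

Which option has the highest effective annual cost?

Copper Lending

Copper Lending: compounded annually, EAR = 2.790%
Summit Savings: (1 + 0.0225/52)^52 − 1 = 2.275%
The highest effective annual rate is Copper Lending at 2.790%.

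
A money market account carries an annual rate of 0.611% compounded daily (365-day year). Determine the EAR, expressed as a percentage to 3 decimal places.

EAR = (1 + 0.00611/365)^365 − 1.
= 1.006129 − 1 = 0.613%.

0.613%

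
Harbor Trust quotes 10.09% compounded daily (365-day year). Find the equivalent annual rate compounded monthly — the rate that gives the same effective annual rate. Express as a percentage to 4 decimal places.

EAR = (1 + 0.1009/365)^365 − 1 = 0.106151.
Solve (1 + r/12)^12 = 1.106151: r/12 = 1.106151^(1/12) − 1 = 0.008443, so r = 0.101311 = 10.1311%.

10.1311%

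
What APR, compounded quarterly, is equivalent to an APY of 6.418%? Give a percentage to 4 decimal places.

(1 + r/4)^4 − 1 = 0.06418, so 1 + r/4 = 1.06418^(1/4).
r/4 = 0.015673, so r = 0.062691 = 6.2691%.

6.2691%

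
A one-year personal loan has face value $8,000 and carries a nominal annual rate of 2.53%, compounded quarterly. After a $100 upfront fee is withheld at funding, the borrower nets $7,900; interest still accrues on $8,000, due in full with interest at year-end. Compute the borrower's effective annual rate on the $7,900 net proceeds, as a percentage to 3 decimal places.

Amount owed after one year: 8,000 × (1 + 0.0253/4)^4 = 8,000 × 1.025541 = $8,204.33.
Effective rate on net proceeds: 8,204.33 / 7,900 − 1 = 0.038523 = 3.852%.

3.852%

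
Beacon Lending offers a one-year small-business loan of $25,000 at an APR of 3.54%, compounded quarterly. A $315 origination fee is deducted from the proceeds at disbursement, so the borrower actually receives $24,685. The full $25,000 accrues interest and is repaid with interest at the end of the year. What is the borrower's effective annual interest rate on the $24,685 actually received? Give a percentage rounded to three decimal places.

4.909%

Amount owed after one year: 25,000 × (1 + 0.0354/4)^4 = 25,000 × 1.035873 = $25,896.82.
Effective rate on net proceeds: 25,896.82 / 24,685 − 1 = 0.049091 = 4.909%.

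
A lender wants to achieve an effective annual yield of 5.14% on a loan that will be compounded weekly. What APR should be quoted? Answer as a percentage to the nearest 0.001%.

(1 + r/52)^52 − 1 = 0.0514, so 1 + r/52 = 1.0514^(1/52).
r/52 = 0.000964, so r = 0.050147 = 5.015%.

5.015%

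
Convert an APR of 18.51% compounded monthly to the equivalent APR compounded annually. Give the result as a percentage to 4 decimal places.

EAR = (1 + 0.1851/12)^12 − 1 = 0.201640.
Compounded annually, the equivalent nominal rate is the EAR itself: 20.1640%.

20.1640%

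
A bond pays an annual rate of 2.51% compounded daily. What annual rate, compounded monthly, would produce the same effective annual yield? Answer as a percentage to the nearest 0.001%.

2.513%

EAR = (1 + 0.0251/365)^365 − 1 = 0.025417.
Solve (1 + r/12)^12 = 1.025417: r/12 = 1.025417^(1/12) − 1 = 0.002094, so r = 0.025125 = 2.513%.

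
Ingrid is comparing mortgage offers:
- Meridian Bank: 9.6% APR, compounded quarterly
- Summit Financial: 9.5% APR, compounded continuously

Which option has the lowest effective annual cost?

Meridian Bank

Meridian Bank: (1 + 0.096/4)^4 − 1 = 9.951%
Summit Financial: e^0.095 − 1 = 9.966%
The lowest effective annual rate is Meridian Bank at 9.951%.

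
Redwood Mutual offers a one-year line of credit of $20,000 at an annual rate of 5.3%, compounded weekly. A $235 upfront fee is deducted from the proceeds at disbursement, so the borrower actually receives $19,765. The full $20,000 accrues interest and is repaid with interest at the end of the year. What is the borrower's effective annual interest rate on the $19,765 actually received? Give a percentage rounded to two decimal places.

6.69%

Amount owed after one year: 20,000 × (1 + 0.053/52)^52 = 20,000 × 1.054401 = $21,088.02.
Effective rate on net proceeds: 21,088.02 / 19,765 − 1 = 0.066938 = 6.69%.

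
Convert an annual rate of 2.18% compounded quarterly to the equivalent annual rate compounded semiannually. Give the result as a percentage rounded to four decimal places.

2.1859%

EAR = (1 + 0.0218/4)^4 − 1 = 0.021979.
Solve (1 + r/2)^2 = 1.021979: r/2 = 1.021979^(1/2) − 1 = 0.010930, so r = 0.021859 = 2.1859%.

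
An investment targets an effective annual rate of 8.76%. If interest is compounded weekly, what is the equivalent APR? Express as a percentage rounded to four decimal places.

(1 + r/52)^52 − 1 = 0.0876, so 1 + r/52 = 1.0876^(1/52).
r/52 = 0.001616, so r = 0.084041 = 8.4041%.

8.4041%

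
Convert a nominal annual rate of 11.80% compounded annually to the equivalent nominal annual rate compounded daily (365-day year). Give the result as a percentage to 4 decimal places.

Compounded annually, EAR = nominal = 0.118000.
Solve (1 + r/365)^365 = 1.118000: r/365 = 1.118000^(1/365) − 1 = 0.000306, so r = 0.111558 = 11.1558%.

11.1558%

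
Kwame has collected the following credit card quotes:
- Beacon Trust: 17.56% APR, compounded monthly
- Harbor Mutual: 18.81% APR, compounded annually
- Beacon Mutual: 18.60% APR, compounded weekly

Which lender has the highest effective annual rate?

Beacon Trust: (1 + 0.1756/12)^12 − 1 = 19.045%
Harbor Mutual: compounded annually, EAR = 18.810%
Beacon Mutual: (1 + 0.1860/52)^52 − 1 = 20.402%
The highest effective annual rate is Beacon Mutual at 20.402%.

Beacon Mutual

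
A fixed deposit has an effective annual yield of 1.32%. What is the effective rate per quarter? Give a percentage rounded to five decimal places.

0.32838%

The per-quarter rate i satisfies (1 + i)^4 = 1 + 0.0132.
i = 1.0132^(1/4) − 1 = 0.0032838 = 0.32838%.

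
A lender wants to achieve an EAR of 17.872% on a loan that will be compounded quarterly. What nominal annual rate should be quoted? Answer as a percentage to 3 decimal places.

16.786%

(1 + r/4)^4 − 1 = 0.17872, so 1 + r/4 = 1.17872^(1/4).
r/4 = 0.041964, so r = 0.167856 = 16.786%.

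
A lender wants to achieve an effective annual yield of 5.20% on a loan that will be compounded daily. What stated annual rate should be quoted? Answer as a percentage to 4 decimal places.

(1 + r/365)^365 − 1 = 0.0520, so 1 + r/365 = 1.0520^(1/365).
r/365 = 0.000139, so r = 0.050697 = 5.0697%.

5.0697%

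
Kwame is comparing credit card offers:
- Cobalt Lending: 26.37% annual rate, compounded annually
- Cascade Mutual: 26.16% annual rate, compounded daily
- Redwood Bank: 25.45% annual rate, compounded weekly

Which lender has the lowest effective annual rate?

Cobalt Lending: compounded annually, EAR = 26.370%
Cascade Mutual: (1 + 0.2616/365)^365 − 1 = 29.889%
Redwood Bank: (1 + 0.2545/52)^52 − 1 = 28.902%
The lowest effective annual rate is Cobalt Lending at 26.370%.

Cobalt Lending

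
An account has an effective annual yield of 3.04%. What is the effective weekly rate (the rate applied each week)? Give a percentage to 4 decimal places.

The per-week rate i satisfies (1 + i)^52 = 1 + 0.0304.
i = 1.0304^(1/52) − 1 = 0.0005761 = 0.0576%.

0.0576%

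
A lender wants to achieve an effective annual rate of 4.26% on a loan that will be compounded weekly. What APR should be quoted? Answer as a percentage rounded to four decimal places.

(1 + r/52)^52 − 1 = 0.0426, so 1 + r/52 = 1.0426^(1/52).
r/52 = 0.000803, so r = 0.041734 = 4.1734%.

4.1734%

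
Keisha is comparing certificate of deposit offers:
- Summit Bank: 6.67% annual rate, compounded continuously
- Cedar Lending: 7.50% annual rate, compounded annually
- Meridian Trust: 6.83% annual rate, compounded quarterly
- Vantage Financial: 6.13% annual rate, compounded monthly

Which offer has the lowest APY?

Vantage Financial

Summit Bank: e^0.0667 − 1 = 6.897%
Cedar Lending: compounded annually, EAR = 7.500%
Meridian Trust: (1 + 0.0683/4)^4 − 1 = 7.007%
Vantage Financial: (1 + 0.0613/12)^12 − 1 = 6.305%
The lowest effective annual rate is Vantage Financial at 6.305%.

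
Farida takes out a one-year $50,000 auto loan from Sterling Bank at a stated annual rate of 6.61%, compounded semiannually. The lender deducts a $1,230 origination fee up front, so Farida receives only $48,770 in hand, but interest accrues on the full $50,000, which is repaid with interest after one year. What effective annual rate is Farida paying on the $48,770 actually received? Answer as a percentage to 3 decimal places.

Amount owed after one year: 50,000 × (1 + 0.0661/2)^2 = 50,000 × 1.067192 = $53,359.62.
Effective rate on net proceeds: 53,359.62 / 48,770 − 1 = 0.094107 = 9.411%.

9.411%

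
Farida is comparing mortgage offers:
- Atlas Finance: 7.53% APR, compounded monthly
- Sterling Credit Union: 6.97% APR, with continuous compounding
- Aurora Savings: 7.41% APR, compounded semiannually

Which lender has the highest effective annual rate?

Atlas Finance: (1 + 0.0753/12)^12 − 1 = 7.795%
Sterling Credit Union: e^0.0697 − 1 = 7.219%
Aurora Savings: (1 + 0.0741/2)^2 − 1 = 7.547%
The highest effective annual rate is Atlas Finance at 7.795%.

Atlas Finance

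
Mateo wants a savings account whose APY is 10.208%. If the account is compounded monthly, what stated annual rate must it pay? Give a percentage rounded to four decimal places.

9.7594%

(1 + r/12)^12 − 1 = 0.10208, so 1 + r/12 = 1.10208^(1/12).
r/12 = 0.008133, so r = 0.097594 = 9.7594%.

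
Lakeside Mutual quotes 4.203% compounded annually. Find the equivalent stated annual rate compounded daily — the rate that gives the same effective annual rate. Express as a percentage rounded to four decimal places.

4.1173%

Compounded annually, EAR = nominal = 0.042030.
Solve (1 + r/365)^365 = 1.042030: r/365 = 1.042030^(1/365) − 1 = 0.000113, so r = 0.041173 = 4.1173%.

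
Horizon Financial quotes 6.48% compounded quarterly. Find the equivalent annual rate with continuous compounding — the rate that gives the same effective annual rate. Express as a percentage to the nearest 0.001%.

6.428%

EAR = (1 + 0.0648/4)^4 − 1 = 0.066392.
Equivalent continuous rate: r = ln(1 + 0.066392) = 0.064281 = 6.428%.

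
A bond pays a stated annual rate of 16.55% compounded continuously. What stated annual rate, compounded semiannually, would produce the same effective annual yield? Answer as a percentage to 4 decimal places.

17.2540%

EAR under continuous compounding: e^0.1655 − 1 = 0.179983.
Solve (1 + r/2)^2 = 1.179983: r/2 = 1.179983^(1/2) − 1 = 0.086270, so r = 0.172540 = 17.2540%.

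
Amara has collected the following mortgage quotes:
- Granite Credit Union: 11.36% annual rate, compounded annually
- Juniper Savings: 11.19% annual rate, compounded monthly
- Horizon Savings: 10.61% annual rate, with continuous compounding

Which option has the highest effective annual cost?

Granite Credit Union: compounded annually, EAR = 11.360%
Juniper Savings: (1 + 0.1119/12)^12 − 1 = 11.782%
Horizon Savings: e^0.1061 − 1 = 11.193%
The highest effective annual rate is Juniper Savings at 11.782%.

Juniper Savings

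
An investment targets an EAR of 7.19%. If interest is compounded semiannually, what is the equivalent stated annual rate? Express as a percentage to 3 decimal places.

7.065%

(1 + r/2)^2 − 1 = 0.0719, so 1 + r/2 = 1.0719^(1/2).
r/2 = 0.035326, so r = 0.070652 = 7.065%.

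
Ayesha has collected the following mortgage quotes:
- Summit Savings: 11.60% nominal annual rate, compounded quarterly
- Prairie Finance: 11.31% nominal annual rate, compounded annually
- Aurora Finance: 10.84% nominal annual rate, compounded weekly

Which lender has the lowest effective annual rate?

Summit Savings: (1 + 0.1160/4)^4 − 1 = 12.114%
Prairie Finance: compounded annually, EAR = 11.310%
Aurora Finance: (1 + 0.1084/52)^52 − 1 = 11.437%
The lowest effective annual rate is Prairie Finance at 11.310%.

Prairie Finance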